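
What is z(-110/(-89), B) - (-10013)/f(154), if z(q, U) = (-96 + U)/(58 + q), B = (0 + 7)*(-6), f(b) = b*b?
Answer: -14905711/7814422 ≈ -1.9075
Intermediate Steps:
f(b) = b**2
B = -42 (B = 7*(-6) = -42)
z(q, U) = (-96 + U)/(58 + q)
z(-110/(-89), B) - (-10013)/f(154) = (-96 - 42)/(58 - 110/(-89)) - (-10013)/(154**2) = -138/(58 - 110*(-1/89)) - (-10013)/23716 = -138/(58 + 110/89) - (-10013)/23716 = -138/(5272/89) - 1*(-10013/23716) = (89/5272)*(-138) + 10013/23716 = -6141/2636 + 10013/23716 = -14905711/7814422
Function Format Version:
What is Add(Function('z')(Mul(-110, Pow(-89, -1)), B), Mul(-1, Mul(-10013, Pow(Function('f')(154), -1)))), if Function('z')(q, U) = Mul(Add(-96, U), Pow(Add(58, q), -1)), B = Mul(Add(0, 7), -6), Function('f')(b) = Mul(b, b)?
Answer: Rational(-14905711, 7814422) ≈ -1.9075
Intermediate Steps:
Function('f')(b) = Pow(b, 2)
B = -42 (B = Mul(7, -6) = -42)
Function('z')(q, U) = Mul(Pow(Add(58, q), -1), Add(-96, U))
Add(Function('z')(Mul(-110, Pow(-89, -1)), B), Mul(-1, Mul(-10013, Pow(Function('f')(154), -1)))) = Add(Mul(Pow(Add(58, Mul(-110, Pow(-89, -1))), -1), Add(-96, -42)), Mul(-1, Mul(-10013, Pow(Pow(154, 2), -1)))) = Add(Mul(Pow(Add(58, Mul(-110, Rational(-1, 89))), -1), -138), Mul(-1, Mul(-10013, Pow(23716, -1)))) = Add(Mul(Pow(Add(58, Rational(110, 89)), -1), -138), Mul(-1, Mul(-10013, Rational(1, 23716)))) = Add(Mul(Pow(Rational(5272, 89), -1), -138), Mul(-1, Rational(-10013, 23716))) = Add(Mul(Rational(89, 5272), -138), Rational(10013, 23716)) = Add(Rational(-6141, 2636), Rational(10013, 23716)) = Rational(-14905711, 7814422)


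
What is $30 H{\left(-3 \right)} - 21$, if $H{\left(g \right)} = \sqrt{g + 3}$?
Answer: $-21$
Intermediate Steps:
$H{\left(g \right)} = \sqrt{3 + g}$
$30 H{\left(-3 \right)} - 21 = 30 \sqrt{3 - 3} - 21 = 30 \sqrt{0} - 21 = 30 \cdot 0 - 21 = 0 - 21 = -21$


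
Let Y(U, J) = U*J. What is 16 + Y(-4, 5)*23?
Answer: -444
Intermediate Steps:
Y(U, J) = J*U
16 + Y(-4, 5)*23 = 16 + (5*(-4))*23 = 16 - 20*23 = 16 - 460 = -444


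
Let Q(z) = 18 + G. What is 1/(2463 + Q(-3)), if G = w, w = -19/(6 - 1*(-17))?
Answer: 23/57044 ≈ 0.00040320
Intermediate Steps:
w = -19/23 (w = -19/(6 + 17) = -19/23 ≈ -0.82609)
G = -19/23 ≈ -0.82609
Q(z) = 395/23 (Q(z) = 18 - 19/23 = 395/23)
1/(2463 + Q(-3)) = 1/(2463 + 395/23) = 1/(57044/23) = 23/57044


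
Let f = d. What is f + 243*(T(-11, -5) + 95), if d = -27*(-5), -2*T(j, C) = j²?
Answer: 17037/2 ≈ 8518.5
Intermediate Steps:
T(j, C) = -j²/2
d = 135
f = 135
f + 243*(T(-11, -5) + 95) = 135 + 243*(-½*(-11)² + 95) = 135 + 243*(-½*121 + 95) = 135 + 243*(-121/2 + 95) = 135 + 243*(69/2) = 135 + 16767/2 = 17037/2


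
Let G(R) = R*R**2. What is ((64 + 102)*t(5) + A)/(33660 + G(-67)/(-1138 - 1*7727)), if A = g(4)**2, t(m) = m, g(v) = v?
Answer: 7499790/298696663 ≈ 0.025108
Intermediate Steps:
G(R) = R**3
A = 16 (A = 4**2 = 16)
((64 + 102)*t(5) + A)/(33660 + G(-67)/(-1138 - 1*7727)) = ((64 + 102)*5 + 16)/(33660 + (-67)**3/(-1138 - 1*7727)) = (166*5 + 16)/(33660 - 300763/(-1138 - 7727)) = (830 + 16)/(33660 - 300763/(-8865)) = 846/(33660 - 300763*(-1/8865)) = 846/(33660 + 300763/8865) = 846/(298696663/8865) = 846*(8865/298696663) = 7499790/298696663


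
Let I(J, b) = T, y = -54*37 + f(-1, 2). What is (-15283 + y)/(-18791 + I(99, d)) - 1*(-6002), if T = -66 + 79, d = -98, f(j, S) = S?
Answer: 112722835/18778 ≈ 6002.9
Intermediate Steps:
T = 13
y = -1996 (y = -54*37 + 2 = -1998 + 2 = -1996)
I(J, b) = 13
(-15283 + y)/(-18791 + I(99, d)) - 1*(-6002) = (-15283 - 1996)/(-18791 + 13) - 1*(-6002) = -17279/(-18778) + 6002 = -17279*(-1/18778) + 6002 = 17279/18778 + 6002 = 112722835/18778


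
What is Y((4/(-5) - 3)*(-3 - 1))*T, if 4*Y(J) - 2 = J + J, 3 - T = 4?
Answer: -81/10 ≈ -8.1000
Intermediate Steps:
T = -1 (T = 3 - 1*4 = 3 - 4 = -1)
Y(J) = ½ + J/2 (Y(J) = ½ + (J + J)/4 = ½ + (2*J)/4 = ½ + J/2)
Y((4/(-5) - 3)*(-3 - 1))*T = (½ + ((4/(-5) - 3)*(-3 - 1))/2)*(-1) = (½ + ((4*(-⅕) - 3)*(-4))/2)*(-1) = (½ + ((-⅘ - 3)*(-4))/2)*(-1) = (½ + (-19/5*(-4))/2)*(-1) = (½ + (½)*(76/5))*(-1) = (½ + 38/5)*(-1) = (81/10)*(-1) = -81/10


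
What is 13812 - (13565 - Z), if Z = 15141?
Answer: 15388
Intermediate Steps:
13812 - (13565 - Z) = 13812 - (13565 - 1*15141) = 13812 - (13565 - 15141) = 13812 - 1*(-1576) = 13812 + 1576 = 15388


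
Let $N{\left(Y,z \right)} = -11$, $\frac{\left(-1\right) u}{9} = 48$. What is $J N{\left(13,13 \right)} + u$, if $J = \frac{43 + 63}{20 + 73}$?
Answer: $- \frac{41342}{93} \approx -444.54$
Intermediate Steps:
$u = -432$ ($u = \left(-9\right) 48 = -432$)
$J = \frac{106}{93} \approx 1.1398$
$J N{\left(13,13 \right)} + u = \frac{106}{93} \left(-11\right) - 432 = - \frac{1166}{93} - 432 = - \frac{41342}{93}$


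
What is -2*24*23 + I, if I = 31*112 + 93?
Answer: 2461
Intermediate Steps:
I = 3565 (I = 3472 + 93 = 3565)
-2*24*23 + I = -2*24*23 + 3565 = -48*23 + 3565 = -1104 + 3565 = 2461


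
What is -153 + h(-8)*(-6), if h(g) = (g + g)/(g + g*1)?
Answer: -159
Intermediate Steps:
h(g) = 1 (h(g) = (2*g)/(g + g) = (2*g)/((2*g)) = (2*g)*(1/(2*g)) = 1)
-153 + h(-8)*(-6) = -153 + 1*(-6) = -153 - 6 = -159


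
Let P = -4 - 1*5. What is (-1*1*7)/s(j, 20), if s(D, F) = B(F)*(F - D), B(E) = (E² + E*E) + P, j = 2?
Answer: -1/2034 ≈ -0.00049164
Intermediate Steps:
P = -9 (P = -4 - 5 = -9)
B(E) = -9 + 2*E² (B(E) = (E² + E*E) - 9 = (E² + E²) - 9 = 2*E² - 9 = -9 + 2*E²)
s(D, F) = (-9 + 2*F²)*(F - D)
(-1*1*7)/s(j, 20) = (-1*1*7)/((-(-9 + 2*20²)*(2 - 1*20))) = (-1*7)/((-(-9 + 2*400)*(2 - 20))) = -7*1/(18*(-9 + 800)) = -7/((-1*791*(-18))) = -7/14238 = -7*1/14238 = -1/2034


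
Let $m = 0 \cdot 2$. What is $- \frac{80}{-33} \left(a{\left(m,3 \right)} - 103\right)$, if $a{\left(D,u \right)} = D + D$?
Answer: $- \frac{8240}{33} \approx -249.7$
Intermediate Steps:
$m = 0$
$a{\left(D,u \right)} = 2 D$
$- \frac{80}{-33} \left(a{\left(m,3 \right)} - 103\right) = - \frac{80}{-33} \left(2 \cdot 0 - 103\right) = \left(-80\right) \left(- \frac{1}{33}\right) \left(0 - 103\right) = \frac{80}{33} \left(-103\right) = - \frac{8240}{33}$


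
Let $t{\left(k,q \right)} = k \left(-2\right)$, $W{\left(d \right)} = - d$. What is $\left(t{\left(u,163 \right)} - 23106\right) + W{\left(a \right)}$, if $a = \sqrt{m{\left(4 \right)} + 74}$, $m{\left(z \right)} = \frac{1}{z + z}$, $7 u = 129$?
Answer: $- \frac{162000}{7} - \frac{\sqrt{1186}}{4} \approx -23151.0$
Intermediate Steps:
$u = \frac{129}{7}$ ($u = \frac{1}{7} \cdot 129 = \frac{129}{7} \approx 18.429$)
$m{\left(z \right)} = \frac{1}{2 z}$
$a = \frac{\sqrt{1186}}{4}$ ($a = \sqrt{\frac{1}{2 \cdot 4} + 74} = \sqrt{\frac{1}{2} \cdot \frac{1}{4} + 74} = \sqrt{\frac{1}{8} + 74} = \sqrt{\frac{593}{8}} = \frac{\sqrt{1186}}{4} \approx 8.6096$)
$t{\left(k,q \right)} = - 2 k$
$\left(t{\left(u,163 \right)} - 23106\right) + W{\left(a \right)} = \left(\left(-2\right) \frac{129}{7} - 23106\right) - \frac{\sqrt{1186}}{4} = \left(- \frac{258}{7} - 23106\right) - \frac{\sqrt{1186}}{4} = - \frac{162000}{7} - \frac{\sqrt{1186}}{4}$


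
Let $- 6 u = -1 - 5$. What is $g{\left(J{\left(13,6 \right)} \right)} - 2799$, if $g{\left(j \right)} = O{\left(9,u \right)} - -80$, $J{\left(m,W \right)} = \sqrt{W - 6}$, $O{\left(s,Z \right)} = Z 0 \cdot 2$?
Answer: $-2719$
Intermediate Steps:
$u = 1$ ($u = - \frac{-1 - 5}{6} = \left(- \frac{1}{6}\right) \left(-6\right) = 1$)
$O{\left(s,Z \right)} = 0$ ($O{\left(s,Z \right)} = 0 \cdot 2 = 0$)
$J{\left(m,W \right)} = \sqrt{-6 + W}$
$g{\left(j \right)} = 80$ ($g{\left(j \right)} = 0 - -80 = 0 + 80 = 80$)
$g{\left(J{\left(13,6 \right)} \right)} - 2799 = 80 - 2799 = -2719$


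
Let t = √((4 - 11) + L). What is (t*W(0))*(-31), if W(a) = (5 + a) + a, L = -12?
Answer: -155*I*√19 ≈ -675.63*I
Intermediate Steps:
W(a) = 5 + 2*a
t = I*√19 (t = √((4 - 11) - 12) = √(-7 - 12) = √(-19) = I*√19 ≈ 4.3589*I)
(t*W(0))*(-31) = ((I*√19)*(5 + 2*0))*(-31) = ((I*√19)*(5 + 0))*(-31) = ((I*√19)*5)*(-31) = (5*I*√19)*(-31) = -155*I*√19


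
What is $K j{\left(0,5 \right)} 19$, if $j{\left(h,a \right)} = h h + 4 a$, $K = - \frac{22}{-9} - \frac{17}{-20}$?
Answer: $\frac{11267}{9} \approx 1251.9$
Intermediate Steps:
$K = \frac{593}{180}$ ($K = \left(-22\right) \left(- \frac{1}{9}\right) - - \frac{17}{20} = \frac{22}{9} + \frac{17}{20} = \frac{593}{180} \approx 3.2944$)
$j{\left(h,a \right)} = h^{2} + 4 a$
$K j{\left(0,5 \right)} 19 = \frac{593 \left(0^{2} + 4 \cdot 5\right)}{180} \cdot 19 = \frac{593 \left(0 + 20\right)}{180} \cdot 19 = \frac{593}{180} \cdot 20 \cdot 19 = \frac{593}{9} \cdot 19 = \frac{11267}{9}$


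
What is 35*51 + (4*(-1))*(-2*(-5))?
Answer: 1745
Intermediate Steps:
35*51 + (4*(-1))*(-2*(-5)) = 1785 - 4*10 = 1785 - 40 = 1745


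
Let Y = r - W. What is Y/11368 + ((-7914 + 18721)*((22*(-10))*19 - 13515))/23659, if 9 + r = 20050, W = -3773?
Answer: -22176915203/2744444 ≈ -8080.7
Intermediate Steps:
r = 20041 (r = -9 + 20050 = 20041)
Y = 23814 (Y = 20041 - 1*(-3773) = 20041 + 3773 = 23814)
Y/11368 + ((-7914 + 18721)*((22*(-10))*19 - 13515))/23659 = 23814/11368 + ((-7914 + 18721)*((22*(-10))*19 - 13515))/23659 = 23814*(1/11368) + (10807*(-220*19 - 13515))*(1/23659) = 243/116 + (10807*(-4180 - 13515))*(1/23659) = 243/116 + (10807*(-17695))*(1/23659) = 243/116 - 191229865*1/23659 = 243/116 - 191229865/23659 = -22176915203/2744444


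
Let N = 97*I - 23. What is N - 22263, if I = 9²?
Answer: -14429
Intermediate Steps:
I = 81
N = 7834 (N = 97*81 - 23 = 7857 - 23 = 7834)
N - 22263 = 7834 - 22263 = -14429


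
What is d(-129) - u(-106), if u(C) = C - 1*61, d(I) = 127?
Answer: 294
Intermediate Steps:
u(C) = -61 + C (u(C) = C - 61 = -61 + C)
d(-129) - u(-106) = 127 - (-61 - 106) = 127 - 1*(-167) = 127 + 167 = 294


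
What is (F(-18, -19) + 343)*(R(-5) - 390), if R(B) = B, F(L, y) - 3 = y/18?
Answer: -2452555/18 ≈ -1.3625e+5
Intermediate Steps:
F(L, y) = 3 + y/18
(F(-18, -19) + 343)*(R(-5) - 390) = ((3 + (1/18)*(-19)) + 343)*(-5 - 390) = ((3 - 19/18) + 343)*(-395) = (35/18 + 343)*(-395) = (6209/18)*(-395) = -2452555/18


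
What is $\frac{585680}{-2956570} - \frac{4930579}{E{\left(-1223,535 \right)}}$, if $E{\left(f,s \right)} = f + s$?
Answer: $\frac{1457719900619}{203412016} \approx 7166.3$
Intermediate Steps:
$\frac{585680}{-2956570} - \frac{4930579}{E{\left(-1223,535 \right)}} = \frac{585680}{-2956570} - \frac{4930579}{-1223 + 535} = 585680 \left(- \frac{1}{2956570}\right) - \frac{4930579}{-688} = - \frac{58568}{295657} - - \frac{4930579}{688} = - \frac{58568}{295657} + \frac{4930579}{688} = \frac{1457719900619}{203412016}$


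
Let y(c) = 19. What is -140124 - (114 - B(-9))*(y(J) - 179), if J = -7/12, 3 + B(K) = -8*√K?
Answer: -121404 + 3840*I ≈ -1.214e+5 + 3840.0*I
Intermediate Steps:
B(K) = -3 - 8*√K
J = -7/12 (J = -7*1/12 = -7/12 ≈ -0.58333)
-140124 - (114 - B(-9))*(y(J) - 179) = -140124 - (114 - (-3 - 24*I))*(19 - 179) = -140124 - (114 - (-3 - 24*I))*(-160) = -140124 - (114 + (3 + 24*I))*(-160) = -140124 - (117 + 24*I)*(-160) = -140124 - (-18720 - 3840*I) = -140124 + (18720 + 3840*I) = -121404 + 3840*I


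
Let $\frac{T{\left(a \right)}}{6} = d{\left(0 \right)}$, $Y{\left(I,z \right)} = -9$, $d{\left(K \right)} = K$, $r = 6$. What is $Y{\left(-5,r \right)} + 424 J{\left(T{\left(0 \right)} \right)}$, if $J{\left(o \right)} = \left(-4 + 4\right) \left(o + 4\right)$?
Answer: $-9$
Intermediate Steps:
$T{\left(a \right)} = 0$ ($T{\left(a \right)} = 6 \cdot 0 = 0$)
$J{\left(o \right)} = 0$ ($J{\left(o \right)} = 0 \left(4 + o\right) = 0$)
$Y{\left(-5,r \right)} + 424 J{\left(T{\left(0 \right)} \right)} = -9 + 424 \cdot 0 = -9 + 0 = -9$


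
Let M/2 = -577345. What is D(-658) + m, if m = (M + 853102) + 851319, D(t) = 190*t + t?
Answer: 424053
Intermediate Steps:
M = -1154690 (M = 2*(-577345) = -1154690)
D(t) = 191*t
m = 549731 (m = (-1154690 + 853102) + 851319 = -301588 + 851319 = 549731)
D(-658) + m = 191*(-658) + 549731 = -125678 + 549731 = 424053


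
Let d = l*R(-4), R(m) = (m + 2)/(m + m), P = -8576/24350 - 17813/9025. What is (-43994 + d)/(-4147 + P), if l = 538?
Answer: 385540355825/36474027248 ≈ 10.570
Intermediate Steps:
P = -10222899/4395175 (P = -8576*1/24350 - 17813*1/9025 = -4288/12175 - 17813/9025 = -10222899/4395175 ≈ -2.3259)
R(m) = (2 + m)/(2*m) (R(m) = (2 + m)/((2*m)) = (2 + m)*(1/(2*m)) = (2 + m)/(2*m))
d = 269/2 (d = 538*((1/2)*(2 - 4)/(-4)) = 538*((1/2)*(-1/4)*(-2)) = 538*(1/4) = 269/2 ≈ 134.50)
(-43994 + d)/(-4147 + P) = (-43994 + 269/2)/(-4147 - 10222899/4395175) = -87719/(2*(-18237013624/4395175)) = -87719/2*(-4395175/18237013624) = 385540355825/36474027248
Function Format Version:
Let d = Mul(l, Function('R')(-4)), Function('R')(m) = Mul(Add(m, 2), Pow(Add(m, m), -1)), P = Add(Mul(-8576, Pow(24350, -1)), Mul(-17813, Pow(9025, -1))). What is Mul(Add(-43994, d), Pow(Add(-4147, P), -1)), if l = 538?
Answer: Rational(385540355825, 36474027248) ≈ 10.570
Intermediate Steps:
P = Rational(-10222899, 4395175) (P = Add(Mul(-8576, Rational(1, 24350)), Mul(-17813, Rational(1, 9025))) = Add(Rational(-4288, 12175), Rational(-17813, 9025)) = Rational(-10222899, 4395175) ≈ -2.3259)
Function('R')(m) = Mul(Rational(1, 2), Pow(m, -1), Add(2, m)) (Function('R')(m) = Mul(Add(2, m), Pow(Mul(2, m), -1)) = Mul(Add(2, m), Mul(Rational(1, 2), Pow(m, -1))) = Mul(Rational(1, 2), Pow(m, -1), Add(2, m)))
d = Rational(269, 2) (d = Mul(538, Mul(Rational(1, 2), Pow(-4, -1), Add(2, -4))) = Mul(538, Mul(Rational(1, 2), Rational(-1, 4), -2)) = Mul(538, Rational(1, 4)) = Rational(269, 2) ≈ 134.50)
Mul(Add(-43994, d), Pow(Add(-4147, P), -1)) = Mul(Add(-43994, Rational(269, 2)), Pow(Add(-4147, Rational(-10222899, 4395175)), -1)) = Mul(Rational(-87719, 2), Pow(Rational(-18237013624, 4395175), -1)) = Mul(Rational(-87719, 2), Rational(-4395175, 18237013624)) = Rational(385540355825, 36474027248)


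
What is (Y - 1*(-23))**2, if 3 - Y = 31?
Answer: 25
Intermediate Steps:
Y = -28 (Y = 3 - 1*31 = 3 - 31 = -28)
(Y - 1*(-23))**2 = (-28 - 1*(-23))**2 = (-28 + 23)**2 = (-5)**2 = 25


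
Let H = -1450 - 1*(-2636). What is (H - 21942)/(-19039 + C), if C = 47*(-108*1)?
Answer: 20756/24115 ≈ 0.86071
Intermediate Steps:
C = -5076 (C = 47*(-108) = -5076)
H = 1186 (H = -1450 + 2636 = 1186)
(H - 21942)/(-19039 + C) = (1186 - 21942)/(-19039 - 5076) = -20756/(-24115) = -20756*(-1/24115) = 20756/24115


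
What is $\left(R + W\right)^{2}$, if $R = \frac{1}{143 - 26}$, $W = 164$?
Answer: $\frac{368217721}{13689} \approx 26899.0$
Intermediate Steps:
$R = \frac{1}{117} \approx 0.008547$
$\left(R + W\right)^{2} = \left(\frac{1}{117} + 164\right)^{2} = \left(\frac{19189}{117}\right)^{2} = \frac{368217721}{13689}$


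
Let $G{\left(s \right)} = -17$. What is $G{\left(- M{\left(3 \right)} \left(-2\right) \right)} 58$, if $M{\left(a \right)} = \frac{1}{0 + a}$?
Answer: $-986$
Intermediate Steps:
$M{\left(a \right)} = \frac{1}{a}$
$G{\left(- M{\left(3 \right)} \left(-2\right) \right)} 58 = \left(-17\right) 58 = -986$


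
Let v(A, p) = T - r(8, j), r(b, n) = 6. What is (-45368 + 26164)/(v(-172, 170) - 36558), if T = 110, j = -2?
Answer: 9602/18227 ≈ 0.52680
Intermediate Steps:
v(A, p) = 104 (v(A, p) = 110 - 1*6 = 110 - 6 = 104)
(-45368 + 26164)/(v(-172, 170) - 36558) = (-45368 + 26164)/(104 - 36558) = -19204/(-36454) = -19204*(-1/36454) = 9602/18227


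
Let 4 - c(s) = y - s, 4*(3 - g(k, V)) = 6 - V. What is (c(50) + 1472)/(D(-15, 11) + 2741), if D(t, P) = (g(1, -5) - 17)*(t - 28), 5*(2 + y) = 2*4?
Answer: 10176/23075 ≈ 0.44100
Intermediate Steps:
y = -2/5 (y = -2 + (2*4)/5 = -2 + (1/5)*8 = -2 + 8/5 = -2/5 ≈ -0.40000)
g(k, V) = 3/2 + V/4 (g(k, V) = 3 - (6 - V)/4 = 3 + (-3/2 + V/4) = 3/2 + V/4)
c(s) = 22/5 + s (c(s) = 4 - (-2/5 - s) = 4 + (2/5 + s) = 22/5 + s)
D(t, P) = 469 - 67*t/4 (D(t, P) = ((3/2 + (1/4)*(-5)) - 17)*(t - 28) = ((3/2 - 5/4) - 17)*(-28 + t) = (1/4 - 17)*(-28 + t) = -67*(-28 + t)/4 = 469 - 67*t/4)
(c(50) + 1472)/(D(-15, 11) + 2741) = ((22/5 + 50) + 1472)/((469 - 67/4*(-15)) + 2741) = (272/5 + 1472)/((469 + 1005/4) + 2741) = 7632/(5*(2881/4 + 2741)) = 7632/(5*(13845/4)) = (7632/5)*(4/13845) = 10176/23075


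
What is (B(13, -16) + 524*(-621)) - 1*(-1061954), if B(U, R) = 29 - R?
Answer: 736595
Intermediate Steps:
(B(13, -16) + 524*(-621)) - 1*(-1061954) = ((29 - 1*(-16)) + 524*(-621)) - 1*(-1061954) = ((29 + 16) - 325404) + 1061954 = (45 - 325404) + 1061954 = -325359 + 1061954 = 736595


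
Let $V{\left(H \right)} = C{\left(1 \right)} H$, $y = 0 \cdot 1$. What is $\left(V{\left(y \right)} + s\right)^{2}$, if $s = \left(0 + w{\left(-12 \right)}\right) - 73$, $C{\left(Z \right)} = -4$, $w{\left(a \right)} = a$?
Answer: $7225$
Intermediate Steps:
$y = 0$
$s = -85$ ($s = \left(0 - 12\right) - 73 = -12 - 73 = -85$)
$V{\left(H \right)} = - 4 H$
$\left(V{\left(y \right)} + s\right)^{2} = \left(\left(-4\right) 0 - 85\right)^{2} = \left(0 - 85\right)^{2} = \left(-85\right)^{2} = 7225$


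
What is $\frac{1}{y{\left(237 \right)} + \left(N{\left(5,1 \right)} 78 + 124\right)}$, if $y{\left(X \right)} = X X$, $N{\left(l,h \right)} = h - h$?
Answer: $\frac{1}{56293} \approx 1.7764 \cdot 10^{-5}$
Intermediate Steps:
$N{\left(l,h \right)} = 0$
$y{\left(X \right)} = X^{2}$
$\frac{1}{y{\left(237 \right)} + \left(N{\left(5,1 \right)} 78 + 124\right)} = \frac{1}{237^{2} + \left(0 \cdot 78 + 124\right)} = \frac{1}{56169 + \left(0 + 124\right)} = \frac{1}{56169 + 124} = \frac{1}{56293}$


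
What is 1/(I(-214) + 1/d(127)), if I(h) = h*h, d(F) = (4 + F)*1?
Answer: 131/5999277 ≈ 2.1836e-5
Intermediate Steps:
d(F) = 4 + F
I(h) = h²
1/(I(-214) + 1/d(127)) = 1/((-214)² + 1/(4 + 127)) = 1/(45796 + 1/131) = 1/(5999277/131) = 131/5999277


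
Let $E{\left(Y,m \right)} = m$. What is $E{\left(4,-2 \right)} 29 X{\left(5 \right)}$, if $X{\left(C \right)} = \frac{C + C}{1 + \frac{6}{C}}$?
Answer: $- \frac{2900}{11} \approx -263.64$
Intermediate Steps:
$X{\left(C \right)} = \frac{2 C}{1 + \frac{6}{C}}$
$E{\left(4,-2 \right)} 29 X{\left(5 \right)} = \left(-2\right) 29 \frac{2 \cdot 5^{2}}{6 + 5} = - 58 \cdot 2 \cdot 25 \cdot \frac{1}{11} = \left(-58\right) \frac{50}{11} = - \frac{2900}{11}$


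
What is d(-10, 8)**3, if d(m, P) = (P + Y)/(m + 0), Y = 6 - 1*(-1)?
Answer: -27/8 ≈ -3.3750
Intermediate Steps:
Y = 7 (Y = 6 + 1 = 7)
d(m, P) = (7 + P)/m (d(m, P) = (P + 7)/(m + 0) = (7 + P)/m)
d(-10, 8)**3 = ((7 + 8)/(-10))**3 = (-1/10*15)**3 = (-3/2)**3 = -27/8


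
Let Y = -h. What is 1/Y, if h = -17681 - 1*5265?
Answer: 1/22946 ≈ 4.3581e-5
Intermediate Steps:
h = -22946 (h = -17681 - 5265 = -22946)
Y = 22946 (Y = -1*(-22946) = 22946)
1/Y = 1/22946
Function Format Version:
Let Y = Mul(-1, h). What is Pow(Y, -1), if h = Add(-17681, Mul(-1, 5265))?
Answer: Rational(1, 22946) ≈ 4.3581e-5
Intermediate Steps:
h = -22946 (h = Add(-17681, -5265) = -22946)
Y = 22946 (Y = Mul(-1, -22946) = 22946)
Pow(Y, -1) = Pow(22946, -1) = Rational(1, 22946)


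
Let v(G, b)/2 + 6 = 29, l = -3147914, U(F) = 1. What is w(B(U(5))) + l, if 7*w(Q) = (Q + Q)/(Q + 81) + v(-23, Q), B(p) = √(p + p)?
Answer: -144529873772/45913 + 162*√2/45913 ≈ -3.1479e+6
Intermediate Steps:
B(p) = √2*√p (B(p) = √(2*p) = √2*√p)
v(G, b) = 46 (v(G, b) = -12 + 2*29 = -12 + 58 = 46)
w(Q) = 46/7 + 2*Q/(7*(81 + Q)) (w(Q) = ((Q + Q)/(Q + 81) + 46)/7 = ((2*Q)/(81 + Q) + 46)/7 = (2*Q/(81 + Q) + 46)/7 = (46 + 2*Q/(81 + Q))/7 = 46/7 + 2*Q/(7*(81 + Q)))
w(B(U(5))) + l = 6*(621 + 8*(√2*√1))/(7*(81 + √2*√1)) - 3147914 = 6*(621 + 8*(√2*1))/(7*(81 + √2*1)) - 3147914 = 6*(621 + 8*√2)/(7*(81 + √2)) - 3147914 = -3147914 + 6*(621 + 8*√2)/(7*(81 + √2))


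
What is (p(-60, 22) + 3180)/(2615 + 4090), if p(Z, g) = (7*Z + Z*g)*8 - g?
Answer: -10762/6705 ≈ -1.6051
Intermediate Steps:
p(Z, g) = -g + 56*Z + 8*Z*g (p(Z, g) = (56*Z + 8*Z*g) - g = -g + 56*Z + 8*Z*g)
(p(-60, 22) + 3180)/(2615 + 4090) = ((-1*22 + 56*(-60) + 8*(-60)*22) + 3180)/(2615 + 4090) = ((-22 - 3360 - 10560) + 3180)/6705 = (-13942 + 3180)*(1/6705) = -10762*1/6705 = -10762/6705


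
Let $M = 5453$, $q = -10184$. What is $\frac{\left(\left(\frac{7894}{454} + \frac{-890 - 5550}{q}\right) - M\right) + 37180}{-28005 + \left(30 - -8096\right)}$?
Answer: $- \frac{9173390183}{5744454509} \approx -1.5969$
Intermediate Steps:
$\frac{\left(\left(\frac{7894}{454} + \frac{-890 - 5550}{q}\right) - M\right) + 37180}{-28005 + \left(30 - -8096\right)} = \frac{\left(\left(\frac{7894}{454} + \frac{-890 - 5550}{-10184}\right) - 5453\right) + 37180}{-28005 + \left(30 - -8096\right)} = \frac{\left(\left(7894 \cdot \frac{1}{454} + \left(-890 - 5550\right) \left(- \frac{1}{10184}\right)\right) - 5453\right) + 37180}{-28005 + \left(30 + 8096\right)} = \frac{\left(\left(\frac{3947}{227} - - \frac{805}{1273}\right) - 5453\right) + 37180}{-28005 + 8126} = \frac{\left(\left(\frac{3947}{227} + \frac{805}{1273}\right) - 5453\right) + 37180}{-19879} = \left(\left(\frac{5207266}{288971} - 5453\right) + 37180\right) \left(- \frac{1}{19879}\right) = \left(- \frac{1570551597}{288971} + 37180\right) \left(- \frac{1}{19879}\right) = \frac{9173390183}{288971} \left(- \frac{1}{19879}\right) = - \frac{9173390183}{5744454509}$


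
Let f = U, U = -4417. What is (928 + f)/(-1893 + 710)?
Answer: 3489/1183 ≈ 2.9493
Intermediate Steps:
f = -4417
(928 + f)/(-1893 + 710) = (928 - 4417)/(-1893 + 710) = -3489/(-1183) = -3489*(-1/1183) = 3489/1183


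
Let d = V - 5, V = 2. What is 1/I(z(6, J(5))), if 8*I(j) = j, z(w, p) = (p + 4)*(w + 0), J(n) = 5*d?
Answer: -4/33 ≈ -0.12121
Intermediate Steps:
d = -3 (d = 2 - 5 = -3)
J(n) = -15 (J(n) = 5*(-3) = -15)
z(w, p) = w*(4 + p) (z(w, p) = (4 + p)*w = w*(4 + p))
I(j) = j/8
1/I(z(6, J(5))) = 1/((6*(4 - 15))/8) = 1/((6*(-11))/8) = 1/((1/8)*(-66)) = 1/(-33/4) = -4/33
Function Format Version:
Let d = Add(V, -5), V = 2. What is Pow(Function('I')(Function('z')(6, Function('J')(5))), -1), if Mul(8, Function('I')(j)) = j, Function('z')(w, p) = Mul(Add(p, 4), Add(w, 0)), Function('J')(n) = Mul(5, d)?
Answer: Rational(-4, 33) ≈ -0.12121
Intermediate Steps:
d = -3 (d = Add(2, -5) = -3)
Function('J')(n) = -15 (Function('J')(n) = Mul(5, -3) = -15)
Function('z')(w, p) = Mul(w, Add(4, p)) (Function('z')(w, p) = Mul(Add(4, p), w) = Mul(w, Add(4, p)))
Function('I')(j) = Mul(Rational(1, 8), j)
Pow(Function('I')(Function('z')(6, Function('J')(5))), -1) = Pow(Mul(Rational(1, 8), Mul(6, Add(4, -15))), -1) = Pow(Mul(Rational(1, 8), Mul(6, -11)), -1) = Pow(Mul(Rational(1, 8), -66), -1) = Pow(Rational(-33, 4), -1) = Rational(-4, 33)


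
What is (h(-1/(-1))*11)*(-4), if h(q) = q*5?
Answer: -220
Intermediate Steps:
h(q) = 5*q
(h(-1/(-1))*11)*(-4) = ((5*(-1/(-1)))*11)*(-4) = ((5*(-1*(-1)))*11)*(-4) = ((5*1)*11)*(-4) = (5*11)*(-4) = 55*(-4) = -220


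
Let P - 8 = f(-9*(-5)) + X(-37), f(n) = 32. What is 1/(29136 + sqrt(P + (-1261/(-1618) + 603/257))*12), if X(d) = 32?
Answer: 252406382/7354018628343 - sqrt(12990072826678)/29416074513372 ≈ 3.4200e-5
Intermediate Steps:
P = 72 (P = 8 + (32 + 32) = 8 + 64 = 72)
1/(29136 + sqrt(P + (-1261/(-1618) + 603/257))*12) = 1/(29136 + sqrt(72 + (-1261/(-1618) + 603/257))*12) = 1/(29136 + sqrt(72 + (-1261*(-1/1618) + 603*(1/257)))*12) = 1/(29136 + sqrt(72 + (1261/1618 + 603/257))*12) = 1/(29136 + sqrt(72 + 1299731/415826)*12) = 1/(29136 + sqrt(31239203/415826)*12) = 1/(29136 + (sqrt(12990072826678)/415826)*12) = 1/(29136 + 6*sqrt(12990072826678)/207913)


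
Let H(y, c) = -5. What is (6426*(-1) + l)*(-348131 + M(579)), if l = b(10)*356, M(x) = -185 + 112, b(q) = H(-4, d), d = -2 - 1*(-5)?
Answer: 2857362024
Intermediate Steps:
d = 3 (d = -2 + 5 = 3)
b(q) = -5
M(x) = -73
l = -1780 (l = -5*356 = -1780)
(6426*(-1) + l)*(-348131 + M(579)) = (6426*(-1) - 1780)*(-348131 - 73) = (-6426 - 1780)*(-348204) = -8206*(-348204) = 2857362024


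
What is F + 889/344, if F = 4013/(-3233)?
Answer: 1493665/1112152 ≈ 1.3430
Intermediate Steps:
F = -4013/3233 (F = 4013*(-1/3233) = -4013/3233 ≈ -1.2413)
F + 889/344 = -4013/3233 + 889/344 = 1493665/1112152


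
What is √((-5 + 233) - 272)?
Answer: 2*I*√11 ≈ 6.6332*I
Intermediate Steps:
√((-5 + 233) - 272) = √(228 - 272) = √(-44) = 2*I*√11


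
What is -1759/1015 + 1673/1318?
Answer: -620267/1337770 ≈ -0.46366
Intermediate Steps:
-1759/1015 + 1673/1318 = -620267/1337770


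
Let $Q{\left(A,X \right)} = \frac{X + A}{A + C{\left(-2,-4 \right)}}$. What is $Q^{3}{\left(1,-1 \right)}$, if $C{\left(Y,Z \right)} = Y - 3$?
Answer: $0$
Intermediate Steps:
$C{\left(Y,Z \right)} = -3 + Y$ ($C{\left(Y,Z \right)} = Y - 3 = -3 + Y$)
$Q{\left(A,X \right)} = \frac{A + X}{-5 + A}$ ($Q{\left(A,X \right)} = \frac{X + A}{A - 5} = \frac{A + X}{A - 5} = \frac{A + X}{-5 + A}$)
$Q^{3}{\left(1,-1 \right)} = \left(\frac{1 - 1}{-5 + 1}\right)^{3} = \left(\frac{1}{-4} \cdot 0\right)^{3} = \left(\left(- \frac{1}{4}\right) 0\right)^{3} = 0^{3} = 0$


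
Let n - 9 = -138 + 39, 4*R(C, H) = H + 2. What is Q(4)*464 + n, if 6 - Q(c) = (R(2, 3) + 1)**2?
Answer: 345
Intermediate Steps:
R(C, H) = 1/2 + H/4 (R(C, H) = (H + 2)/4 = (2 + H)/4 = 1/2 + H/4)
n = -90 (n = 9 + (-138 + 39) = 9 - 99 = -90)
Q(c) = 15/16 (Q(c) = 6 - ((1/2 + (1/4)*3) + 1)**2 = 6 - ((1/2 + 3/4) + 1)**2 = 6 - (5/4 + 1)**2 = 6 - (9/4)**2 = 6 - 1*81/16 = 6 - 81/16 = 15/16)
Q(4)*464 + n = (15/16)*464 - 90 = 435 - 90 = 345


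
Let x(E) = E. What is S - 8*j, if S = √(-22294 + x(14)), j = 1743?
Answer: -13944 + 2*I*√5570 ≈ -13944.0 + 149.26*I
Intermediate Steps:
S = 2*I*√5570 (S = √(-22294 + 14) = √(-22280) = 2*I*√5570 ≈ 149.26*I)
S - 8*j = 2*I*√5570 - 8*1743 = 2*I*√5570 - 13944 = -13944 + 2*I*√5570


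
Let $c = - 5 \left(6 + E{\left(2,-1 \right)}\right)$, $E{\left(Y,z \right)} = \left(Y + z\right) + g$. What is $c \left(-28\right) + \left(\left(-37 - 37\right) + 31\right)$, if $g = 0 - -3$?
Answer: $1357$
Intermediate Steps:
$g = 3$ ($g = 0 + 3 = 3$)
$E{\left(Y,z \right)} = 3 + Y + z$ ($E{\left(Y,z \right)} = \left(Y + z\right) + 3 = 3 + Y + z$)
$c = -50$ ($c = - 5 \left(6 + \left(3 + 2 - 1\right)\right) = - 5 \left(6 + 4\right) = \left(-5\right) 10 = -50$)
$c \left(-28\right) + \left(\left(-37 - 37\right) + 31\right) = \left(-50\right) \left(-28\right) + \left(\left(-37 - 37\right) + 31\right) = 1400 + \left(-74 + 31\right) = 1400 - 43 = 1357$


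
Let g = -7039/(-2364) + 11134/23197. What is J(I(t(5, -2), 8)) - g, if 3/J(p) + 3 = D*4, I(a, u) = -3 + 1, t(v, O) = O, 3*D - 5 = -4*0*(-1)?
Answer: -1592109677/603214788 ≈ -2.6394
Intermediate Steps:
D = 5/3 (D = 5/3 + (-4*0*(-1))/3 = 5/3 + (0*(-1))/3 = 5/3 + (1/3)*0 = 5/3 + 0 = 5/3 ≈ 1.6667)
I(a, u) = -2
J(p) = 9/11 (J(p) = 3/(-3 + (5/3)*4) = 3/(-3 + 20/3) = 3/(11/3) = 3*(3/11) = 9/11)
g = 189604459/54837708 (g = -7039*(-1/2364) + 11134*(1/23197) = 7039/2364 + 11134/23197 = 189604459/54837708 ≈ 3.4576)
J(I(t(5, -2), 8)) - g = 9/11 - 1*189604459/54837708 = 9/11 - 189604459/54837708 = -1592109677/603214788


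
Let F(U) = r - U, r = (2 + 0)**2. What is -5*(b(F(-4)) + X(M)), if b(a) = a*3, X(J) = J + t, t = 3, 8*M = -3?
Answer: -1065/8 ≈ -133.13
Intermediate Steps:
M = -3/8 (M = (1/8)*(-3) = -3/8 ≈ -0.37500)
r = 4 (r = 2**2 = 4)
X(J) = 3 + J (X(J) = J + 3 = 3 + J)
F(U) = 4 - U
b(a) = 3*a
-5*(b(F(-4)) + X(M)) = -5*(3*(4 - 1*(-4)) + (3 - 3/8)) = -5*(3*(4 + 4) + 21/8) = -5*(3*8 + 21/8) = -5*(24 + 21/8) = -5*213/8 = -1065/8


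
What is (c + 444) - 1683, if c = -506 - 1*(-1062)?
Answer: -683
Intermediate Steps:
c = 556 (c = -506 + 1062 = 556)
(c + 444) - 1683 = (556 + 444) - 1683 = 1000 - 1683 = -683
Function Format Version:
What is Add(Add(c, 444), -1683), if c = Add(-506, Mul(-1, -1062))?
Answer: -683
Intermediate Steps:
c = 556 (c = Add(-506, 1062) = 556)
Add(Add(c, 444), -1683) = Add(Add(556, 444), -1683) = Add(1000, -1683) = -683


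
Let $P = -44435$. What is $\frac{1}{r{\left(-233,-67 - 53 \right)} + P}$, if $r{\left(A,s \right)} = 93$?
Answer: $- \frac{1}{44342} \approx -2.2552 \cdot 10^{-5}$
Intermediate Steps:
$\frac{1}{r{\left(-233,-67 - 53 \right)} + P} = \frac{1}{93 - 44435} = \frac{1}{-44342} = - \frac{1}{44342}$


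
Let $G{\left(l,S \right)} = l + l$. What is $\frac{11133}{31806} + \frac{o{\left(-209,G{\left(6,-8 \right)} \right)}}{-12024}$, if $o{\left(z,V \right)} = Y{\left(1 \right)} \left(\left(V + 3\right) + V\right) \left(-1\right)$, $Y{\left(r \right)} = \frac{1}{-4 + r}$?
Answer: $\frac{824549}{2360712} \approx 0.34928$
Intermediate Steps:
$G{\left(l,S \right)} = 2 l$
$o{\left(z,V \right)} = 1 + \frac{2 V}{3}$ ($o{\left(z,V \right)} = \frac{\left(V + 3\right) + V}{-4 + 1} \left(-1\right) = \frac{\left(3 + V\right) + V}{-3} \left(-1\right) = - \frac{3 + 2 V}{3} \left(-1\right) = \left(-1 - \frac{2 V}{3}\right) \left(-1\right) = 1 + \frac{2 V}{3}$)
$\frac{11133}{31806} + \frac{o{\left(-209,G{\left(6,-8 \right)} \right)}}{-12024} = \frac{11133}{31806} + \frac{1 + \frac{2 \cdot 2 \cdot 6}{3}}{-12024} = 11133 \cdot \frac{1}{31806} + \left(1 + \frac{2}{3} \cdot 12\right) \left(- \frac{1}{12024}\right) = \frac{1237}{3534} + \left(1 + 8\right) \left(- \frac{1}{12024}\right) = \frac{1237}{3534} + 9 \left(- \frac{1}{12024}\right) = \frac{1237}{3534} - \frac{1}{1336} = \frac{824549}{2360712}$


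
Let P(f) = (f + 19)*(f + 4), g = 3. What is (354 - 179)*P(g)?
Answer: 26950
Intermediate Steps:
P(f) = (4 + f)*(19 + f) (P(f) = (19 + f)*(4 + f) = (4 + f)*(19 + f))
(354 - 179)*P(g) = (354 - 179)*(76 + 3**2 + 23*3) = 175*(76 + 9 + 69) = 175*154 = 26950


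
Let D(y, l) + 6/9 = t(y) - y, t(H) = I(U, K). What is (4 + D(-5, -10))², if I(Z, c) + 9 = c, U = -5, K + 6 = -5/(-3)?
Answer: 25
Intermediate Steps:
K = -13/3 (K = -6 - 5/(-3) = -6 - 5*(-⅓) = -6 + 5/3 = -13/3 ≈ -4.3333)
I(Z, c) = -9 + c
t(H) = -40/3 (t(H) = -9 - 13/3 = -40/3)
D(y, l) = -14 - y (D(y, l) = -⅔ + (-40/3 - y) = -14 - y)
(4 + D(-5, -10))² = (4 + (-14 - 1*(-5)))² = (4 + (-14 + 5))² = (4 - 9)² = (-5)² = 25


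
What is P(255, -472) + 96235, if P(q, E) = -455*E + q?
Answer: 311250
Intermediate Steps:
P(q, E) = q - 455*E
P(255, -472) + 96235 = (255 - 455*(-472)) + 96235 = (255 + 214760) + 96235 = 215015 + 96235 = 311250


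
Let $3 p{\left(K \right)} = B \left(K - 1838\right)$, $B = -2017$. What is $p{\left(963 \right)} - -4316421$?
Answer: $\frac{14714138}{3} \approx 4.9047 \cdot 10^{6}$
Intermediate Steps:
$p{\left(K \right)} = \frac{3707246}{3} - \frac{2017 K}{3}$ ($p{\left(K \right)} = \frac{\left(-2017\right) \left(K - 1838\right)}{3} = \frac{\left(-2017\right) \left(-1838 + K\right)}{3} = \frac{3707246 - 2017 K}{3} = \frac{3707246}{3} - \frac{2017 K}{3}$)
$p{\left(963 \right)} - -4316421 = \left(\frac{3707246}{3} - 647457\right) - -4316421 = \left(\frac{3707246}{3} - 647457\right) + 4316421 = \frac{1764875}{3} + 4316421 = \frac{14714138}{3}$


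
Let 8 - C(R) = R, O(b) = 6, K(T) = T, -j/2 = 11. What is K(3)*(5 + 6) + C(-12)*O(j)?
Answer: 153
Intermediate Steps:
j = -22 (j = -2*11 = -22)
C(R) = 8 - R
K(3)*(5 + 6) + C(-12)*O(j) = 3*(5 + 6) + (8 - 1*(-12))*6 = 3*11 + (8 + 12)*6 = 33 + 20*6 = 33 + 120 = 153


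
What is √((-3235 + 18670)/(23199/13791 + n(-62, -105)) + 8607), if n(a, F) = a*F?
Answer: 2*√1928620586829361737/29934203 ≈ 92.787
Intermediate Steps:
n(a, F) = F*a
√((-3235 + 18670)/(23199/13791 + n(-62, -105)) + 8607) = √((-3235 + 18670)/(23199/13791 - 105*(-62)) + 8607) = √(15435/(23199*(1/13791) + 6510) + 8607) = √(15435/(7733/4597 + 6510) + 8607) = √(15435/(29934203/4597) + 8607) = √(15435*(4597/29934203) + 8607) = √(70954695/29934203 + 8607) = √(257714639916/29934203) = 2*√1928620586829361737/29934203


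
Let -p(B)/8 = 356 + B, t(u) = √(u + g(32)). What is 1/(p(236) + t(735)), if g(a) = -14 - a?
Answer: -4736/22429007 - √689/22429007 ≈ -0.00021233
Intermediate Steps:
t(u) = √(-46 + u) (t(u) = √(u + (-14 - 1*32)) = √(u + (-14 - 32)) = √(u - 46) = √(-46 + u))
p(B) = -2848 - 8*B (p(B) = -8*(356 + B) = -2848 - 8*B)
1/(p(236) + t(735)) = 1/((-2848 - 8*236) + √(-46 + 735)) = 1/((-2848 - 1888) + √689) = 1/(-4736 + √689)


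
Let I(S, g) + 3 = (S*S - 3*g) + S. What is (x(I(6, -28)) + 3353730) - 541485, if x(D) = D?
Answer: 2812368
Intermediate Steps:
I(S, g) = -3 + S + S² - 3*g (I(S, g) = -3 + ((S*S - 3*g) + S) = -3 + ((S² - 3*g) + S) = -3 + (S + S² - 3*g) = -3 + S + S² - 3*g)
(x(I(6, -28)) + 3353730) - 541485 = ((-3 + 6 + 6² - 3*(-28)) + 3353730) - 541485 = ((-3 + 6 + 36 + 84) + 3353730) - 541485 = (123 + 3353730) - 541485 = 3353853 - 541485 = 2812368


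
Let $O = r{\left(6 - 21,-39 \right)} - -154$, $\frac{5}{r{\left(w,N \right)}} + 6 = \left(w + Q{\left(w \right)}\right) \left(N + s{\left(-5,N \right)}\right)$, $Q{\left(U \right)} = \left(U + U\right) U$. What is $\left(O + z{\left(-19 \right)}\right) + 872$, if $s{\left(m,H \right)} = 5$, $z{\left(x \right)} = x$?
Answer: $\frac{14899567}{14796} \approx 1007.0$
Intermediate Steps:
$Q{\left(U \right)} = 2 U^{2}$ ($Q{\left(U \right)} = 2 U U = 2 U^{2}$)
$r{\left(w,N \right)} = \frac{5}{-6 + \left(5 + N\right) \left(w + 2 w^{2}\right)}$ ($r{\left(w,N \right)} = \frac{5}{-6 + \left(w + 2 w^{2}\right) \left(N + 5\right)} = \frac{5}{-6 + \left(w + 2 w^{2}\right) \left(5 + N\right)} = \frac{5}{-6 + \left(5 + N\right) \left(w + 2 w^{2}\right)}$)
$O = \frac{2278579}{14796}$ ($O = \frac{5}{-6 + 5 \left(6 - 21\right) + 10 \left(6 - 21\right)^{2} - 39 \left(6 - 21\right) + 2 \left(-39\right) \left(6 - 21\right)^{2}} - -154 = \frac{5}{-6 + 5 \left(6 - 21\right) + 10 \left(6 - 21\right)^{2} - 39 \left(6 - 21\right) + 2 \left(-39\right) \left(6 - 21\right)^{2}} + 154 = \frac{5}{-6 + 5 \left(-15\right) + 10 \left(-15\right)^{2} - -585 + 2 \left(-39\right) \left(-15\right)^{2}} + 154 = \frac{5}{-6 - 75 + 10 \cdot 225 + 585 + 2 \left(-39\right) 225} + 154 = \frac{5}{-6 - 75 + 2250 + 585 - 17550} + 154 = \frac{5}{-14796} + 154 = 5 \left(- \frac{1}{14796}\right) + 154 = - \frac{5}{14796} + 154 = \frac{2278579}{14796} \approx 154.0$)
$\left(O + z{\left(-19 \right)}\right) + 872 = \left(\frac{2278579}{14796} - 19\right) + 872 = \frac{1997455}{14796} + 872 = \frac{14899567}{14796}$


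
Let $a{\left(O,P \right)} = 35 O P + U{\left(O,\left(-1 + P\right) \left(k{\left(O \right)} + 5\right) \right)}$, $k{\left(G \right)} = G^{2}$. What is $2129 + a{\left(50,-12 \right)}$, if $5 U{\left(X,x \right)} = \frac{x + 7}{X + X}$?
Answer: $- \frac{4734029}{250} \approx -18936.0$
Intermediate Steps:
$U{\left(X,x \right)} = \frac{7 + x}{10 X}$ ($U{\left(X,x \right)} = \frac{\left(x + 7\right) \frac{1}{X + X}}{5} = \frac{\left(7 + x\right) \frac{1}{2 X}}{5} = \frac{\frac{1}{2} \frac{1}{X} \left(7 + x\right)}{5} = \frac{7 + x}{10 X}$)
$a{\left(O,P \right)} = 35 O P + \frac{7 + \left(-1 + P\right) \left(5 + O^{2}\right)}{10 O}$ ($a{\left(O,P \right)} = 35 O P + \frac{7 + \left(-1 + P\right) \left(O^{2} + 5\right)}{10 O} = 35 O P + \frac{7 + \left(-1 + P\right) \left(5 + O^{2}\right)}{10 O}$)
$2129 + a{\left(50,-12 \right)} = 2129 + \frac{2 - 50^{2} + 5 \left(-12\right) + 351 \left(-12\right) 50^{2}}{10 \cdot 50} = 2129 + \frac{1}{10} \cdot \frac{1}{50} \left(2 - 2500 - 60 + 351 \left(-12\right) 2500\right) = 2129 + \frac{1}{10} \cdot \frac{1}{50} \left(2 - 2500 - 60 - 10530000\right) = 2129 + \frac{1}{10} \cdot \frac{1}{50} \left(-10532558\right) = 2129 - \frac{5266279}{250} = - \frac{4734029}{250}$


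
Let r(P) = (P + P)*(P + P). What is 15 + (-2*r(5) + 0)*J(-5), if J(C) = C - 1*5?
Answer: 2015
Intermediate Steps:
J(C) = -5 + C (J(C) = C - 5 = -5 + C)
r(P) = 4*P² (r(P) = (2*P)*(2*P) = 4*P²)
15 + (-2*r(5) + 0)*J(-5) = 15 + (-8*5² + 0)*(-5 - 5) = 15 + (-8*25 + 0)*(-10) = 15 + (-2*100 + 0)*(-10) = 15 + (-200 + 0)*(-10) = 15 - 200*(-10) = 15 + 2000 = 2015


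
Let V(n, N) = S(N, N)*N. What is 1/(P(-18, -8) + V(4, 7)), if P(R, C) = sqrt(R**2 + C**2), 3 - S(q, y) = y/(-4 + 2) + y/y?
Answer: 154/4377 - 8*sqrt(97)/4377 ≈ 0.017183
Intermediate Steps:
S(q, y) = 2 + y/2 (S(q, y) = 3 - (y/(-4 + 2) + y/y) = 3 - (y/(-2) + 1) = 3 - (y*(-1/2) + 1) = 3 - (-y/2 + 1) = 3 - (1 - y/2) = 3 + (-1 + y/2) = 2 + y/2)
V(n, N) = N*(2 + N/2) (V(n, N) = (2 + N/2)*N = N*(2 + N/2))
P(R, C) = sqrt(C**2 + R**2)
1/(P(-18, -8) + V(4, 7)) = 1/(sqrt((-8)**2 + (-18)**2) + (1/2)*7*(4 + 7)) = 1/(sqrt(64 + 324) + (1/2)*7*11) = 1/(sqrt(388) + 77/2) = 1/(2*sqrt(97) + 77/2) = 1/(77/2 + 2*sqrt(97))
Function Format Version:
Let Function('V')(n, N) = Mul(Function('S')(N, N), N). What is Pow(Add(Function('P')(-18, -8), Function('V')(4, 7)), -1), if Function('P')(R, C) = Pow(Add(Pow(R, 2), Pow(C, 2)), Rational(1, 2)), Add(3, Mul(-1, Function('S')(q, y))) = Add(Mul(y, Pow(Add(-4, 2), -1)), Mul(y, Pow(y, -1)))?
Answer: Add(Rational(154, 4377), Mul(Rational(-8, 4377), Pow(97, Rational(1, 2)))) ≈ 0.017183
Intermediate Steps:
Function('S')(q, y) = Add(2, Mul(Rational(1, 2), y)) (Function('S')(q, y) = Add(3, Mul(-1, Add(Mul(y, Pow(Add(-4, 2), -1)), Mul(y, Pow(y, -1))))) = Add(3, Mul(-1, Add(Mul(y, Pow(-2, -1)), 1))) = Add(3, Mul(-1, Add(Mul(y, Rational(-1, 2)), 1))) = Add(3, Mul(-1, Add(Mul(Rational(-1, 2), y), 1))) = Add(3, Mul(-1, Add(1, Mul(Rational(-1, 2), y)))) = Add(3, Add(-1, Mul(Rational(1, 2), y))) = Add(2, Mul(Rational(1, 2), y)))
Function('V')(n, N) = Mul(N, Add(2, Mul(Rational(1, 2), N))) (Function('V')(n, N) = Mul(Add(2, Mul(Rational(1, 2), N)), N) = Mul(N, Add(2, Mul(Rational(1, 2), N))))
Function('P')(R, C) = Pow(Add(Pow(C, 2), Pow(R, 2)), Rational(1, 2))
Pow(Add(Function('P')(-18, -8), Function('V')(4, 7)), -1) = Pow(Add(Pow(Add(Pow(-8, 2), Pow(-18, 2)), Rational(1, 2)), Mul(Rational(1, 2), 7, Add(4, 7))), -1) = Pow(Add(Pow(Add(64, 324), Rational(1, 2)), Mul(Rational(1, 2), 7, 11)), -1) = Pow(Add(Pow(388, Rational(1, 2)), Rational(77, 2)), -1) = Pow(Add(Mul(2, Pow(97, Rational(1, 2))), Rational(77, 2)), -1) = Pow(Add(Rational(77, 2), Mul(2, Pow(97, Rational(1, 2)))), -1)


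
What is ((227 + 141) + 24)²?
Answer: 153664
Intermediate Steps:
((227 + 141) + 24)² = (368 + 24)² = 392² = 153664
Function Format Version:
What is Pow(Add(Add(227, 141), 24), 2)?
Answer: 153664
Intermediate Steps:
Pow(Add(Add(227, 141), 24), 2) = Pow(Add(368, 24), 2) = Pow(392, 2) = 153664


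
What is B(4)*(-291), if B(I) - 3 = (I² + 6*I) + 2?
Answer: -13095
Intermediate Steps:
B(I) = 5 + I² + 6*I (B(I) = 3 + ((I² + 6*I) + 2) = 3 + (2 + I² + 6*I) = 5 + I² + 6*I)
B(4)*(-291) = (5 + 4² + 6*4)*(-291) = (5 + 16 + 24)*(-291) = 45*(-291) = -13095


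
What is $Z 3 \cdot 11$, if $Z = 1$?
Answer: $33$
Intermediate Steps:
$Z 3 \cdot 11 = 1 \cdot 3 \cdot 11 = 3 \cdot 11 = 33$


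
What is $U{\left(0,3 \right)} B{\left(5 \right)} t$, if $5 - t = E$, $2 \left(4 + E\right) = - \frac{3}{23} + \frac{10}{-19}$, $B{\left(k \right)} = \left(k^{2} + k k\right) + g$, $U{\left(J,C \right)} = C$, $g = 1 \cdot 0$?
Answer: $\frac{611475}{437} \approx 1399.3$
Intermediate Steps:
$g = 0$
$B{\left(k \right)} = 2 k^{2}$ ($B{\left(k \right)} = \left(k^{2} + k k\right) + 0 = \left(k^{2} + k^{2}\right) + 0 = 2 k^{2} + 0 = 2 k^{2}$)
$E = - \frac{3783}{874}$ ($E = -4 + \frac{- \frac{3}{23} + \frac{10}{-19}}{2} = -4 + \frac{\left(-3\right) \frac{1}{23} + 10 \left(- \frac{1}{19}\right)}{2} = -4 + \frac{- \frac{3}{23} - \frac{10}{19}}{2} = -4 + \frac{1}{2} \left(- \frac{287}{437}\right) = -4 - \frac{287}{874} = - \frac{3783}{874} \approx -4.3284$)
$t = \frac{8153}{874}$ ($t = 5 - - \frac{3783}{874} = 5 + \frac{3783}{874} = \frac{8153}{874} \approx 9.3284$)
$U{\left(0,3 \right)} B{\left(5 \right)} t = 3 \cdot 2 \cdot 5^{2} \cdot \frac{8153}{874} = 3 \cdot 2 \cdot 25 \cdot \frac{8153}{874} = 3 \cdot 50 \cdot \frac{8153}{874} = 150 \cdot \frac{8153}{874} = \frac{611475}{437}$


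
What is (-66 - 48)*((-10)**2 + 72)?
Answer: -19608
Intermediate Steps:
(-66 - 48)*((-10)**2 + 72) = -114*(100 + 72) = -114*172 = -19608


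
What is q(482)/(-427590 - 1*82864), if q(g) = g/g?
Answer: -1/510454 ≈ -1.9590e-6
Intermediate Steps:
q(g) = 1
q(482)/(-427590 - 1*82864) = 1/(-427590 - 1*82864) = 1/(-427590 - 82864) = 1/(-510454) = 1*(-1/510454) = -1/510454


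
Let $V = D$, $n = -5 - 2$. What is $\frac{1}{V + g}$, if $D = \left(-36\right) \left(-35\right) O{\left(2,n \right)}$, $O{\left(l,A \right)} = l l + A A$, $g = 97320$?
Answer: $\frac{1}{164100} \approx 6.0938 \cdot 10^{-6}$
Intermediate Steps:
$n = -7$
$O{\left(l,A \right)} = A^{2} + l^{2}$ ($O{\left(l,A \right)} = l^{2} + A^{2} = A^{2} + l^{2}$)
$D = 66780$ ($D = \left(-36\right) \left(-35\right) \left(\left(-7\right)^{2} + 2^{2}\right) = 1260 \left(49 + 4\right) = 1260 \cdot 53 = 66780$)
$V = 66780$
$\frac{1}{V + g} = \frac{1}{66780 + 97320} = \frac{1}{164100}$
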